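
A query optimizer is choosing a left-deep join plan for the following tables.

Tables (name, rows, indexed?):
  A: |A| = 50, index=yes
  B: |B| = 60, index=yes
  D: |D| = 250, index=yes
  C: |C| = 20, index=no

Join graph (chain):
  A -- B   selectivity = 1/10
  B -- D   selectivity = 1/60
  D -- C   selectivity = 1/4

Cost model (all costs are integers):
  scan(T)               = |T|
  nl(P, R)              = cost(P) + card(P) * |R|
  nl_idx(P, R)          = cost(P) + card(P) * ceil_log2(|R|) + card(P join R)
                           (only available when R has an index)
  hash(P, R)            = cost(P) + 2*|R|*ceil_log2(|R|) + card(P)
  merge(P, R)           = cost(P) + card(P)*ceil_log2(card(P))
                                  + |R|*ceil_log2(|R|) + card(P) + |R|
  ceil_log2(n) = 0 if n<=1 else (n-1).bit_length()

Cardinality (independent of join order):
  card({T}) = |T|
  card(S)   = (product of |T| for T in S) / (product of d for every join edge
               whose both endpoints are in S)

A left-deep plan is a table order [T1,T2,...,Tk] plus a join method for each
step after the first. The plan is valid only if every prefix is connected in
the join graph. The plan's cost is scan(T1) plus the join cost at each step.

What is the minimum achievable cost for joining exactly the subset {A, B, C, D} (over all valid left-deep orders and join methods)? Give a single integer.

3090

Selinger DP over subsets of {A,B,C,D}:
  {A}: scan cost=50, card=50
  {B}: scan cost=60, card=60
  {D}: scan cost=250, card=250
  {C}: scan cost=20, card=20
  {AB}: card=300; try (B,nl_idx)→650, (A,hash)→720, (A,nl_idx)→720, (B,hash)→820, (B,merge)→820, (A,merge)→830 …(+2); best=650 via (B,nl_idx)
  {BD}: card=250; try (D,nl_idx)→790, (B,hash)→1220, (B,nl_idx)→2000, (D,merge)→2730, (B,merge)→2920, (D,hash)→4120 …(+2); best=790 via (D,nl_idx)
  {CD}: card=1250; try (C,hash)→700, (D,nl_idx)→1430, (D,merge)→2390, (C,merge)→2620, (D,hash)→4040, (D,nl)→5020 …(+1); best=700 via (C,hash)
  {ABD}: card=1250; try (A,hash)→1640, (A,merge)→3390, (A,nl_idx)→3540, (D,nl_idx)→4300, (D,hash)→4950, (D,merge)→5900 …(+2); best=1640 via (A,hash)
  {BCD}: card=1250; try (C,hash)→1240, (B,hash)→2670, (C,merge)→3160, (C,nl)→5790, (B,nl_idx)→9450, (B,merge)→16120 …(+1); best=1240 via (C,hash)
  {ABCD}: card=6250; try (C,hash)→3090, (A,hash)→3090, (A,nl_idx)→14990, (A,merge)→16590, (C,merge)→16760, (C,nl)→26640 …(+1); best=3090 via (C,hash)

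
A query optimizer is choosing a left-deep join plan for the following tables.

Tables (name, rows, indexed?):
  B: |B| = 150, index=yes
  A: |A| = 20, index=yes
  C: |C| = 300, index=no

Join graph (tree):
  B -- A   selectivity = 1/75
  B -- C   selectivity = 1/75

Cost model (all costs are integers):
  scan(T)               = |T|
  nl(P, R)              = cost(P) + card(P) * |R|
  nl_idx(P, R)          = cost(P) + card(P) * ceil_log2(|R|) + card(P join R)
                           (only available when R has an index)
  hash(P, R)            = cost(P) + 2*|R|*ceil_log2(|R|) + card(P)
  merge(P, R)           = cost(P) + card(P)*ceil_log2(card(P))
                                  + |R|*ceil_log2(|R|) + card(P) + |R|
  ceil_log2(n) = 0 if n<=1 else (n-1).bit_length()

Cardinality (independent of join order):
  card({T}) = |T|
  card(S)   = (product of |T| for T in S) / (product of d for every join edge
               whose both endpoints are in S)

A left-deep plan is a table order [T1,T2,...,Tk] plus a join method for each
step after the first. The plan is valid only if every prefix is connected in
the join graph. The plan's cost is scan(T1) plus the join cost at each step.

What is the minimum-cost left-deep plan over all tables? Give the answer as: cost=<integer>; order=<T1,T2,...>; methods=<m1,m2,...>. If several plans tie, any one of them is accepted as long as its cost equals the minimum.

cost=3500; order=A,B,C; methods=nl_idx,merge

Selinger DP (subsets sized 1..n):
  {B}: scan cost=150, card=150
  {A}: scan cost=20, card=20
  {C}: scan cost=300, card=300
  {AB}: card=40; try (B,nl_idx)→220, (A,hash)→500, (A,nl_idx)→940, (B,merge)→1490, (A,merge)→1620, (B,hash)→2440 …(+2); best=220 via (B,nl_idx)
  {BC}: card=600; try (B,hash)→3000, (B,nl_idx)→3300, (C,merge)→4500, (B,merge)→4650, (C,hash)→5700, (C,nl)→45150 …(+1); best=3000 via (B,hash)
  {ABC}: card=160; try (C,merge)→3500, (A,hash)→3800, (C,hash)→5660, (A,nl_idx)→6160, (A,merge)→9720, (C,nl)→12220 …(+1); best=3500 via (C,merge)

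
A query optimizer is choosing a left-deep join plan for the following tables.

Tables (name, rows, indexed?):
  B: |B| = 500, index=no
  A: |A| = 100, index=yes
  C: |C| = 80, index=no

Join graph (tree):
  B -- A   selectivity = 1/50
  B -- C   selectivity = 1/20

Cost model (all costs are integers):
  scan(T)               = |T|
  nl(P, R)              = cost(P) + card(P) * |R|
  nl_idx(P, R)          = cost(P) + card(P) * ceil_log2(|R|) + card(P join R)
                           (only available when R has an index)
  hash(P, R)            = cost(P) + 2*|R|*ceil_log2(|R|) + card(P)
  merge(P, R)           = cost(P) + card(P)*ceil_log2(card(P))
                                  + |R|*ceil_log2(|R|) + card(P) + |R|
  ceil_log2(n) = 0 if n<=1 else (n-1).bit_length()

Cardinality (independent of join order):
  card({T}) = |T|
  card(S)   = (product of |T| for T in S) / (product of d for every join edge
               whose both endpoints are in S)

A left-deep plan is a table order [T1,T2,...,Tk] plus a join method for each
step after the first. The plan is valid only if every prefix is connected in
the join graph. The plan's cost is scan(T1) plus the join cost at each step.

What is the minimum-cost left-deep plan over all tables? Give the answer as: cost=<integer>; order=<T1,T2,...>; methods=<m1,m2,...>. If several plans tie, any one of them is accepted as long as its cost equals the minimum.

cost=4520; order=B,A,C; methods=hash,hash

Selinger DP (subsets sized 1..n):
  {B}: scan cost=500, card=500
  {A}: scan cost=100, card=100
  {C}: scan cost=80, card=80
  {AB}: card=1000; try (A,hash)→2400, (A,nl_idx)→5000, (B,merge)→5900, (A,merge)→6300, (B,hash)→9200, (B,nl)→50100 …(+1); best=2400 via (A,hash)
  {BC}: card=2000; try (C,hash)→2120, (B,merge)→5720, (C,merge)→6140, (B,hash)→9160, (B,nl)→40080, (C,nl)→40500; best=2120 via (C,hash)
  {ABC}: card=4000; try (C,hash)→4520, (A,hash)→5520, (C,merge)→14040, (A,nl_idx)→20120, (A,merge)→26920, (C,nl)→82400 …(+1); best=4520 via (C,hash)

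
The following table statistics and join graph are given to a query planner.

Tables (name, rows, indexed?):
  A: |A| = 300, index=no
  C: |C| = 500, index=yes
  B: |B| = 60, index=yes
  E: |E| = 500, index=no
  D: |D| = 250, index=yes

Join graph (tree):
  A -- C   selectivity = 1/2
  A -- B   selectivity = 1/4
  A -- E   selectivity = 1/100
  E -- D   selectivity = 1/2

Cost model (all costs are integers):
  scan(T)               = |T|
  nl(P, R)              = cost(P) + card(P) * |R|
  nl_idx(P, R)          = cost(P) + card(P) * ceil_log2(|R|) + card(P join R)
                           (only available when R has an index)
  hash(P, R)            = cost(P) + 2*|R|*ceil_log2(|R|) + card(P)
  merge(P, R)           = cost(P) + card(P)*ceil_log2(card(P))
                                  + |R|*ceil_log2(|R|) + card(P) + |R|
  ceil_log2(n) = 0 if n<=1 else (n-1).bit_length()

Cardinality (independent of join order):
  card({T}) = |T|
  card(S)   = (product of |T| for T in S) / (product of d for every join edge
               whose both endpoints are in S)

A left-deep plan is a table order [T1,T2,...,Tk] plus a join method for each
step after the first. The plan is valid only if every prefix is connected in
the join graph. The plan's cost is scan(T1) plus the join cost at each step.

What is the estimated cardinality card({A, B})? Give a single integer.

4500

Tables in S: A(300), B(60)
Edges inside S: A-B(d=4)
numerator = 300 * 60 = 18000
denominator = 4 = 4
card(S) = 18000 / 4 = 4500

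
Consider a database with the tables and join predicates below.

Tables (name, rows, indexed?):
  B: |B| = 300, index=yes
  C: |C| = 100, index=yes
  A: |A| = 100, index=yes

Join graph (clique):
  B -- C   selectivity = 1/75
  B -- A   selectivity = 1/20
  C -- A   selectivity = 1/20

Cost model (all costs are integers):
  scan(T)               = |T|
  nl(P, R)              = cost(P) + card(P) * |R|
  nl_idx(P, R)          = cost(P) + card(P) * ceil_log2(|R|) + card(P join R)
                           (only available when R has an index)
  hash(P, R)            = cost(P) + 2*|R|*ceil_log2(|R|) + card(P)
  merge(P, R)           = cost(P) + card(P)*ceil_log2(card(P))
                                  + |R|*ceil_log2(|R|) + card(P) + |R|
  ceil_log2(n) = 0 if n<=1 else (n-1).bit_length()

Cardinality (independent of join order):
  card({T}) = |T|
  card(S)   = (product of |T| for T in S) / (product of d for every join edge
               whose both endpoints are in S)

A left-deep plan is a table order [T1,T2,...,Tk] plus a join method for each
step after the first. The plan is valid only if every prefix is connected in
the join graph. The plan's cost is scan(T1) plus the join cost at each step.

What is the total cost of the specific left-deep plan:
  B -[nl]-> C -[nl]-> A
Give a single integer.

step 1: scan B: cost=300, card=300
step 2: join C via nl
    card(P join C) = 300*100/(75) = 400
    cost = 300 + 300*100 = 30300
step 3: join A via nl
    card(P join A) = 400*100/(20*20) = 100
    cost = 30300 + 400*100 = 70300

70300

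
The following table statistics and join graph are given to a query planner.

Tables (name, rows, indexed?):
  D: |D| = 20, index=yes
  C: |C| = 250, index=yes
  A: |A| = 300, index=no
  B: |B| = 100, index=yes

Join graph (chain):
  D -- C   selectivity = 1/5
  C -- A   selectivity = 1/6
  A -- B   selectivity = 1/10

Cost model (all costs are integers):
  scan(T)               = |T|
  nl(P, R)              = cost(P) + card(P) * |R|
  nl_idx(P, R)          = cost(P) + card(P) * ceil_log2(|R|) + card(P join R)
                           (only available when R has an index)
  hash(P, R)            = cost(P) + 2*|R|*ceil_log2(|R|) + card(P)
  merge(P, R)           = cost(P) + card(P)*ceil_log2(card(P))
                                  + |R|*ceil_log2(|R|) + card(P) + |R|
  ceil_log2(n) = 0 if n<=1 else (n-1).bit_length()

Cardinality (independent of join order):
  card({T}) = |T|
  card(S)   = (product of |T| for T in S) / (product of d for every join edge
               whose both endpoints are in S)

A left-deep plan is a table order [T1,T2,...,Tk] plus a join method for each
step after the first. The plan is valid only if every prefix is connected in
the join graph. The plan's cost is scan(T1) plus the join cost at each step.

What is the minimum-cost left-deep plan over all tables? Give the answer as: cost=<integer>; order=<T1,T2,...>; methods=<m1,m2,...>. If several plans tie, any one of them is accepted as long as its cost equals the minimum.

Selinger DP (subsets sized 1..n):
  {D}: scan cost=20, card=20
  {C}: scan cost=250, card=250
  {A}: scan cost=300, card=300
  {B}: scan cost=100, card=100
  {CD}: card=1000; try (D,hash)→700, (C,nl_idx)→1180, (C,merge)→2390, (D,nl_idx)→2500, (D,merge)→2620, (C,hash)→4040 …(+2); best=700 via (D,hash)
  {AC}: card=12500; try (C,hash)→4600, (A,merge)→5500, (C,merge)→5550, (A,hash)→5900, (C,nl_idx)→15200, (A,nl)→75250 …(+1); best=4600 via (C,hash)
  {AB}: card=3000; try (B,hash)→2000, (A,merge)→3900, (B,merge)→4100, (B,nl_idx)→5400, (A,hash)→5600, (A,nl)→30100 …(+1); best=2000 via (B,hash)
  {ACD}: card=50000; try (A,hash)→7100, (A,merge)→14700, (D,hash)→17300, (D,nl_idx)→117100, (D,merge)→192220, (D,nl)→254600 …(+1); best=7100 via (A,hash)
  {ABC}: card=125000; try (C,hash)→9000, (B,hash)→18500, (C,merge)→43250, (C,nl_idx)→151000, (B,merge)→192900, (B,nl_idx)→217100 …(+2); best=9000 via (C,hash)
  {ABCD}: card=500000; try (B,hash)→58500, (D,hash)→134200, (B,nl_idx)→857100, (B,merge)→857900, (D,nl_idx)→1134000, (D,merge)→2259120 …(+2); best=58500 via (B,hash)

cost=58500; order=C,D,A,B; methods=hash,hash,hash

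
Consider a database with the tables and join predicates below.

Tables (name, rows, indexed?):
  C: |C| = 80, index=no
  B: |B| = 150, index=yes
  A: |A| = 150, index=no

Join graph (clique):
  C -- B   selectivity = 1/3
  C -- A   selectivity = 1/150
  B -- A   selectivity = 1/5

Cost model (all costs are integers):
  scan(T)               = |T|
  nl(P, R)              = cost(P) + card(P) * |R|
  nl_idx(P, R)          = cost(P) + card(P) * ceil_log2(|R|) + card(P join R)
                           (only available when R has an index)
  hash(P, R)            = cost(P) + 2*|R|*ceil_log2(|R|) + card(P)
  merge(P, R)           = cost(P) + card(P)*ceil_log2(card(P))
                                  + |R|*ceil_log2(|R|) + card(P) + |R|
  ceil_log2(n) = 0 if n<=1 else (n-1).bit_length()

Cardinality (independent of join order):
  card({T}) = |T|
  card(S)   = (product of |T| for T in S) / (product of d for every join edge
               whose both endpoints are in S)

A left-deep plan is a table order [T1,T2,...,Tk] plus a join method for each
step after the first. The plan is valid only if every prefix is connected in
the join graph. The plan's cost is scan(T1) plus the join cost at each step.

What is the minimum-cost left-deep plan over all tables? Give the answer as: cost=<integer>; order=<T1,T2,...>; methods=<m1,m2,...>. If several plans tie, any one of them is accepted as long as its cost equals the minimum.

cost=2860; order=A,C,B; methods=hash,nl_idx

Selinger DP (subsets sized 1..n):
  {C}: scan cost=80, card=80
  {B}: scan cost=150, card=150
  {A}: scan cost=150, card=150
  {BC}: card=4000; try (C,hash)→1420, (B,merge)→2070, (C,merge)→2140, (B,hash)→2560, (B,nl_idx)→4720, (B,nl)→12080 …(+1); best=1420 via (C,hash)
  {AC}: card=80; try (C,hash)→1420, (A,merge)→2070, (C,merge)→2140, (A,hash)→2560, (A,nl)→12080, (C,nl)→12150; best=1420 via (C,hash)
  {AB}: card=4500; try (B,hash)→2700, (A,hash)→2700, (B,merge)→2850, (A,merge)→2850, (B,nl_idx)→5850, (B,nl)→22650 …(+1); best=2700 via (B,hash)
  {ABC}: card=800; try (B,nl_idx)→2860, (B,merge)→3410, (B,hash)→3900, (A,hash)→7820, (C,hash)→8320, (B,nl)→13420 …(+4); best=2860 via (B,nl_idx)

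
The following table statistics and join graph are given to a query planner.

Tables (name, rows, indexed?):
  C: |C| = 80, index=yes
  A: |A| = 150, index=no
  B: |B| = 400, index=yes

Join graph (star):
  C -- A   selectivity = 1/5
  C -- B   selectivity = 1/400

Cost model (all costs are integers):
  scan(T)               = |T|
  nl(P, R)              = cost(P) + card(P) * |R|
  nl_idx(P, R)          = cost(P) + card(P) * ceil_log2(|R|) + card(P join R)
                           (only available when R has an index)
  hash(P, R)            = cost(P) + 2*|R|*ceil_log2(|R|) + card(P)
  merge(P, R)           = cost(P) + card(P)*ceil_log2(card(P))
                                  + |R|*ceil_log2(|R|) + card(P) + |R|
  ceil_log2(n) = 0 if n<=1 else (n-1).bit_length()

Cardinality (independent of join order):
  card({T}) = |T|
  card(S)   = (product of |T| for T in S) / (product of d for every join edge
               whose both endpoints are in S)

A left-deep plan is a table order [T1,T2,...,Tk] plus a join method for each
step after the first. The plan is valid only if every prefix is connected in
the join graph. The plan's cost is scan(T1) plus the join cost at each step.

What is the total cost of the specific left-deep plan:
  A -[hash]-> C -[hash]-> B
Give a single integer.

step 1: scan A: cost=150, card=150
step 2: join C via hash
    card(P join C) = 150*80/(5) = 2400
    cost = 150 + 2*80*7 + 150 = 1420
step 3: join B via hash
    card(P join B) = 2400*400/(400) = 2400
    cost = 1420 + 2*400*9 + 2400 = 11020

11020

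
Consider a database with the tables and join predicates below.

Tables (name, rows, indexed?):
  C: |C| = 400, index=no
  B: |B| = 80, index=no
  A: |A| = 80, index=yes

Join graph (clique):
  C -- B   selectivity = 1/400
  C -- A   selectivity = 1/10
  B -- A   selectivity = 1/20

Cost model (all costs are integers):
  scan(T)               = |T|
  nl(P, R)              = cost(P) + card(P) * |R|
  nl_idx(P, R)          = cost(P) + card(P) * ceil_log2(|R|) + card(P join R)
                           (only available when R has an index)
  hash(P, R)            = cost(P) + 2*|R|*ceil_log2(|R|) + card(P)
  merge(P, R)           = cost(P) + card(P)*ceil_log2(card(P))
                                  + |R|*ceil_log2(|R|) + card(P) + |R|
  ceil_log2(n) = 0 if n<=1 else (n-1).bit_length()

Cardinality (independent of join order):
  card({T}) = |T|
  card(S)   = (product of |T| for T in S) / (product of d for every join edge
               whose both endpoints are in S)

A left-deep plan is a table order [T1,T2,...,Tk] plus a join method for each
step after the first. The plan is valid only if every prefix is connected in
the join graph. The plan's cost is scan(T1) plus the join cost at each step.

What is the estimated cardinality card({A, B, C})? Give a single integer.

32

Tables in S: A(80), B(80), C(400)
Edges inside S: C-B(d=400), C-A(d=10), B-A(d=20)
numerator = 80 * 80 * 400 = 2560000
denominator = 400 * 10 * 20 = 80000
card(S) = 2560000 / 80000 = 32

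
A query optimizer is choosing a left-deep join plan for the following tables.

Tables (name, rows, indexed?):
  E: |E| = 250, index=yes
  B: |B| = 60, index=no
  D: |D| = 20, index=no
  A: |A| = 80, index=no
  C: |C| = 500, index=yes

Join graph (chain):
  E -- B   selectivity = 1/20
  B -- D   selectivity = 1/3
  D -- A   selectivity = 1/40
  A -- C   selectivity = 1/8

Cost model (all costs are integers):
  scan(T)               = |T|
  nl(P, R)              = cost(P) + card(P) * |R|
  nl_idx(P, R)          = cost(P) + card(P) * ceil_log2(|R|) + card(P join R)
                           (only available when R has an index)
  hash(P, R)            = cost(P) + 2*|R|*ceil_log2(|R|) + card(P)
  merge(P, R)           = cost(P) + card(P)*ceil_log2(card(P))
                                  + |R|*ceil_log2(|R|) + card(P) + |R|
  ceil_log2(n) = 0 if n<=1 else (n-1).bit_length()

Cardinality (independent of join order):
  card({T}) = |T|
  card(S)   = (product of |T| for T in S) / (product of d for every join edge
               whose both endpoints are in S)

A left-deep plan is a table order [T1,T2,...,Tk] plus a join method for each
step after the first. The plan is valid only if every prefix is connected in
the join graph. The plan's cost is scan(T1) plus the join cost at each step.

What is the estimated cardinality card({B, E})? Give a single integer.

750

Tables in S: B(60), E(250)
Edges inside S: E-B(d=20)
numerator = 60 * 250 = 15000
denominator = 20 = 20
card(S) = 15000 / 20 = 750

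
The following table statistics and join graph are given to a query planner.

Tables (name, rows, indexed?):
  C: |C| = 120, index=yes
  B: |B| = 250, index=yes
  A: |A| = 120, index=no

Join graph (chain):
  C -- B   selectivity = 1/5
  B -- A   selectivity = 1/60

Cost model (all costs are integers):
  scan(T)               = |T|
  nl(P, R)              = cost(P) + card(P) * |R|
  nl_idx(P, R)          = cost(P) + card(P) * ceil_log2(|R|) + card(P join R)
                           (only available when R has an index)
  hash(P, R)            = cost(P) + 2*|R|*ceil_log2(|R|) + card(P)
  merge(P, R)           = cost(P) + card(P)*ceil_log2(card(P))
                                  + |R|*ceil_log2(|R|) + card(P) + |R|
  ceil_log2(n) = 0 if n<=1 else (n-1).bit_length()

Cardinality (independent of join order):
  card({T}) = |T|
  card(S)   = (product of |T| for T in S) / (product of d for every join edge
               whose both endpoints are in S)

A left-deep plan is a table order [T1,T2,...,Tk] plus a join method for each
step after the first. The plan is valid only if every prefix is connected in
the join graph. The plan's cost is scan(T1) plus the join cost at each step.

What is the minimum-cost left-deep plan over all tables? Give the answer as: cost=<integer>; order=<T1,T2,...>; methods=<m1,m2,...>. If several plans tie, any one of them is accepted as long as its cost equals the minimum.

cost=3760; order=A,B,C; methods=nl_idx,hash

Selinger DP (subsets sized 1..n):
  {C}: scan cost=120, card=120
  {B}: scan cost=250, card=250
  {A}: scan cost=120, card=120
  {BC}: card=6000; try (C,hash)→2180, (B,merge)→3330, (C,merge)→3460, (B,hash)→4240, (B,nl_idx)→7080, (C,nl_idx)→8000 …(+2); best=2180 via (C,hash)
  {AB}: card=500; try (B,nl_idx)→1580, (A,hash)→2180, (B,merge)→3330, (A,merge)→3460, (B,hash)→4240, (B,nl)→30120 …(+1); best=1580 via (B,nl_idx)
  {ABC}: card=12000; try (C,hash)→3760, (C,merge)→7540, (A,hash)→9860, (C,nl_idx)→17080, (C,nl)→61580, (A,merge)→87140 …(+1); best=3760 via (C,hash)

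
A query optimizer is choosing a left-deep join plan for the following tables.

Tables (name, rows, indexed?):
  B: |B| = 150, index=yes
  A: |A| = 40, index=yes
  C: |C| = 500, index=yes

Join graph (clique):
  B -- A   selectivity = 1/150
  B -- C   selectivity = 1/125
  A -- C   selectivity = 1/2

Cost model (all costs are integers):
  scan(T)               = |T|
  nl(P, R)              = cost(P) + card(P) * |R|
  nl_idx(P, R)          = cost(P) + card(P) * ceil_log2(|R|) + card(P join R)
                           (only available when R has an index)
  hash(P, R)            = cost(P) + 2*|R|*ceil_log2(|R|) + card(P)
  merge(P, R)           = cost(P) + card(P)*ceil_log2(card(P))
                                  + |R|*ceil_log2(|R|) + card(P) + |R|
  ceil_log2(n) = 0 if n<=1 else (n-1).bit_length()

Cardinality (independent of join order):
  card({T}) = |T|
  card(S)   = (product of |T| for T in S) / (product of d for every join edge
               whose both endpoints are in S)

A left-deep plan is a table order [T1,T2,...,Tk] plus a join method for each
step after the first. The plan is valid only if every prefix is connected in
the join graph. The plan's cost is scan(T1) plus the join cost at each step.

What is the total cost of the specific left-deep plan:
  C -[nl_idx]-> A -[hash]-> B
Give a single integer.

25900

step 1: scan C: cost=500, card=500
step 2: join A via nl_idx
    card(P join A) = 500*40/(2) = 10000
    cost = 500 + 500*6 + 10000 = 13500
step 3: join B via hash
    card(P join B) = 10000*150/(150*125) = 80
    cost = 13500 + 2*150*8 + 10000 = 25900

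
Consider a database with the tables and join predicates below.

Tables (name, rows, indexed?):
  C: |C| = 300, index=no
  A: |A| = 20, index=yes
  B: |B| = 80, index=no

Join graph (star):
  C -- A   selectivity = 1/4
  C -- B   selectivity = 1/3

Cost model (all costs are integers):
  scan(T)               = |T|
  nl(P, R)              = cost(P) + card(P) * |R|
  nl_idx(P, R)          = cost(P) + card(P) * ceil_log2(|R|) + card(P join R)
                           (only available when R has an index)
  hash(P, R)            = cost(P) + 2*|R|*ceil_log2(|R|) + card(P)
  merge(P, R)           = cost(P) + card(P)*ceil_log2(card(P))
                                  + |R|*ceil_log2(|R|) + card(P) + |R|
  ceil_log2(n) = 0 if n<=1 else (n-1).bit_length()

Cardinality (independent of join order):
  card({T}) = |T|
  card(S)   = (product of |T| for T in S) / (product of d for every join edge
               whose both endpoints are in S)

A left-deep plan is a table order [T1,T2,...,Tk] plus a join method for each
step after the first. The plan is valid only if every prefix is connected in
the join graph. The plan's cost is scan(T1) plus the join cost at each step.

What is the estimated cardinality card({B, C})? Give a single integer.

8000

Tables in S: B(80), C(300)
Edges inside S: C-B(d=3)
numerator = 80 * 300 = 24000
denominator = 3 = 3
card(S) = 24000 / 3 = 8000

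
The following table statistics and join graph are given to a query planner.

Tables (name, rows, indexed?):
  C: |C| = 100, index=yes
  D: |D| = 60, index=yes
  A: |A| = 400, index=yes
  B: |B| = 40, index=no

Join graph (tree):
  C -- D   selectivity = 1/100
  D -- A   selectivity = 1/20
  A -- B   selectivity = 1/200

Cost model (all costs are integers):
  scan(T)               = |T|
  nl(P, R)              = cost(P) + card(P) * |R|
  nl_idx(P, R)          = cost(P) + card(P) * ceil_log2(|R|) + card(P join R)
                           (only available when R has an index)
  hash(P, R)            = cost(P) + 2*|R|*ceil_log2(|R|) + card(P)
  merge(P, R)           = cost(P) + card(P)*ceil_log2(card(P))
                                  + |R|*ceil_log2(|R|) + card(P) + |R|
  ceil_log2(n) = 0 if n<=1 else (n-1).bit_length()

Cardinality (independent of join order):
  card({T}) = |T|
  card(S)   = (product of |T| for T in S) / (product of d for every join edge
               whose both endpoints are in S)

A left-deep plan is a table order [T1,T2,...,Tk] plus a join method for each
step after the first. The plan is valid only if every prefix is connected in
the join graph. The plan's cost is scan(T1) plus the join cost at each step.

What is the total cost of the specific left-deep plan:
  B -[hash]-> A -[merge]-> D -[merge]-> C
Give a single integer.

11300

step 1: scan B: cost=40, card=40
step 2: join A via hash
    card(P join A) = 40*400/(200) = 80
    cost = 40 + 2*400*9 + 40 = 7280
step 3: join D via merge
    card(P join D) = 80*60/(20) = 240
    cost = 7280 + 80*7 + 60*6 + 80 + 60 = 8340
step 4: join C via merge
    card(P join C) = 240*100/(100) = 240
    cost = 8340 + 240*8 + 100*7 + 240 + 100 = 11300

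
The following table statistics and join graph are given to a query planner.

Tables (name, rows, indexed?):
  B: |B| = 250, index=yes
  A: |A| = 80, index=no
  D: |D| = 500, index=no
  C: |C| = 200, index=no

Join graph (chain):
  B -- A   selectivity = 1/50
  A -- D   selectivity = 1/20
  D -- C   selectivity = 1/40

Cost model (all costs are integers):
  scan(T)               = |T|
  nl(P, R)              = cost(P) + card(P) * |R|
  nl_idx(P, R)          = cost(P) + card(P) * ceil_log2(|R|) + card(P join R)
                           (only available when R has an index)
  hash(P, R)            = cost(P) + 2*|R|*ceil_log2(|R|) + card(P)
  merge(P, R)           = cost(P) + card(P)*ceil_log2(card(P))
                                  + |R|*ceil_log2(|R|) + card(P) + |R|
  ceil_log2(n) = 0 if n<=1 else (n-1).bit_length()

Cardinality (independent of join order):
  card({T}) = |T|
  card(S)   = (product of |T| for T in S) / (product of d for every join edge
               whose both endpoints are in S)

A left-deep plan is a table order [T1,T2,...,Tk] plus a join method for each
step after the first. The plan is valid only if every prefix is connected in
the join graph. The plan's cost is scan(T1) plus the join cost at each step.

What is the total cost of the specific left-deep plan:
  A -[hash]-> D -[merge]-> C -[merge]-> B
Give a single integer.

187210

step 1: scan A: cost=80, card=80
step 2: join D via hash
    card(P join D) = 80*500/(20) = 2000
    cost = 80 + 2*500*9 + 80 = 9160
step 3: join C via merge
    card(P join C) = 2000*200/(40) = 10000
    cost = 9160 + 2000*11 + 200*8 + 2000 + 200 = 34960
step 4: join B via merge
    card(P join B) = 10000*250/(50) = 50000
    cost = 34960 + 10000*14 + 250*8 + 10000 + 250 = 187210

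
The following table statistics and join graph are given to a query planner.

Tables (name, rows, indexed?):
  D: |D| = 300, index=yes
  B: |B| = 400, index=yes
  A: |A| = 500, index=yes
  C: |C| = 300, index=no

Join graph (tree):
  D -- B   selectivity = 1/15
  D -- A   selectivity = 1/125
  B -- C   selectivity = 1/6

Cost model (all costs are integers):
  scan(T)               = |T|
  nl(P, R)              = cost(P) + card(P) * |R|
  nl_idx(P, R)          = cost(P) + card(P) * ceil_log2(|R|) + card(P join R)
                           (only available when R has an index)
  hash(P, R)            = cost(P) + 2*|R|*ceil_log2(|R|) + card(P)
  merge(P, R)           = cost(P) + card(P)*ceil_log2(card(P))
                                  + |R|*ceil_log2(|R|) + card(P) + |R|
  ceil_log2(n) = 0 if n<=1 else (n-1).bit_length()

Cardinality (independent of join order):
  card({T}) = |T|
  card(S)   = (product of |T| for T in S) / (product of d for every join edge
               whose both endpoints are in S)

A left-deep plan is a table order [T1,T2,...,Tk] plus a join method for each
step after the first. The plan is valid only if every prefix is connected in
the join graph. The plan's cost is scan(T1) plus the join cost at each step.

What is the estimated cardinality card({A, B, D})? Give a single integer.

32000

Tables in S: A(500), B(400), D(300)
Edges inside S: D-B(d=15), D-A(d=125)
numerator = 500 * 400 * 300 = 60000000
denominator = 15 * 125 = 1875
card(S) = 60000000 / 1875 = 32000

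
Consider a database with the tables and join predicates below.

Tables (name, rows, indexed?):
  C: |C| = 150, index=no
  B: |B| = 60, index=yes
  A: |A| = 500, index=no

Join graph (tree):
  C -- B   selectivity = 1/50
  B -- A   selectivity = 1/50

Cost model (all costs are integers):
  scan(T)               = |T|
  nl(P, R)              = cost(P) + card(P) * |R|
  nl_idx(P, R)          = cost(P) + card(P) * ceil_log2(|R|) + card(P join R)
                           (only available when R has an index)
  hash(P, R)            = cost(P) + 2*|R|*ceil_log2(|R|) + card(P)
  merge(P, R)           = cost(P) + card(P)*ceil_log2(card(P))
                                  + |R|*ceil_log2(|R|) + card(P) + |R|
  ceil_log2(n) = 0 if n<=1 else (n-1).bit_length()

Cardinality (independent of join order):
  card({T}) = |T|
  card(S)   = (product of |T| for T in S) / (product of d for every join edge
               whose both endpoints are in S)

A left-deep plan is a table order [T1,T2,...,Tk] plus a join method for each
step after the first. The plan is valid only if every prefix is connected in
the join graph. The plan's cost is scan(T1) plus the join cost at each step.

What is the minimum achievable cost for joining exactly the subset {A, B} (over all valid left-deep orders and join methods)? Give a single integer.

1720

Selinger DP over subsets of {A,B}:
  {B}: scan cost=60, card=60
  {A}: scan cost=500, card=500
  {AB}: card=600; try (B,hash)→1720, (B,nl_idx)→4100, (A,merge)→5480, (B,merge)→5920, (A,hash)→9120, (A,nl)→30060 …(+1); best=1720 via (B,hash)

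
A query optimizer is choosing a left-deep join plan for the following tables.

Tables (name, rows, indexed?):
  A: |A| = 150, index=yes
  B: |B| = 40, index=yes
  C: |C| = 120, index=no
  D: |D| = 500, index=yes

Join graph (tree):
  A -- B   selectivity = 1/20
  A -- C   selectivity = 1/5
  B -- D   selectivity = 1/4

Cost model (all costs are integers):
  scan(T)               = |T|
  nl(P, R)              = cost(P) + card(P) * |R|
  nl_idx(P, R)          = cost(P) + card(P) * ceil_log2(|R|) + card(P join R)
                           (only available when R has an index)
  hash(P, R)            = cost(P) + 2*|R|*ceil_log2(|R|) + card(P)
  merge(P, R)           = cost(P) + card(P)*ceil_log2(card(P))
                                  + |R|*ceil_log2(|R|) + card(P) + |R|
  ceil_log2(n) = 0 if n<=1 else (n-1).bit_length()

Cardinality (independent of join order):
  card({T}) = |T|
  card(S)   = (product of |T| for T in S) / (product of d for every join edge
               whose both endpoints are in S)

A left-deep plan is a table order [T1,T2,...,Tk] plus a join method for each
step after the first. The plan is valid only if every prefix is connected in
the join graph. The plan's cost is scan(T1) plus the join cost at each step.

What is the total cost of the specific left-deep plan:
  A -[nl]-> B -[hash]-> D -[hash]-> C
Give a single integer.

step 1: scan A: cost=150, card=150
step 2: join B via nl
    card(P join B) = 150*40/(20) = 300
    cost = 150 + 150*40 = 6150
step 3: join D via hash
    card(P join D) = 300*500/(4) = 37500
    cost = 6150 + 2*500*9 + 300 = 15450
step 4: join C via hash
    card(P join C) = 37500*120/(5) = 900000
    cost = 15450 + 2*120*7 + 37500 = 54630

54630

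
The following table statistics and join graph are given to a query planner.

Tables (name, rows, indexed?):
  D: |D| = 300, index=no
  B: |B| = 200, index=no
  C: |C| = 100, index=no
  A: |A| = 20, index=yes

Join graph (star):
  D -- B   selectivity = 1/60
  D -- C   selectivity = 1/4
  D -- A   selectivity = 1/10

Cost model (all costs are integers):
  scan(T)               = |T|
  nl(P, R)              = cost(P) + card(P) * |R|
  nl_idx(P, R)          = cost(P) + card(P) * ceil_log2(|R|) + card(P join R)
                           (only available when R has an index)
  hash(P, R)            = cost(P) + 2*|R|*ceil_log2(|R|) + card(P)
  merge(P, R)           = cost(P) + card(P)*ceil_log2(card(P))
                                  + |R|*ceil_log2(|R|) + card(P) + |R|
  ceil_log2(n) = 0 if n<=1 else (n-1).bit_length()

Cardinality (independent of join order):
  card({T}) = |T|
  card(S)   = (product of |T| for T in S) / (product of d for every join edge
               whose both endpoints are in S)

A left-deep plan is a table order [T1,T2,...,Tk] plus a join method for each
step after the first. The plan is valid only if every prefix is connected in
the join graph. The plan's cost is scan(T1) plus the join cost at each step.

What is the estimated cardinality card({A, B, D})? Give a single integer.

Tables in S: A(20), B(200), D(300)
Edges inside S: D-B(d=60), D-A(d=10)
numerator = 20 * 200 * 300 = 1200000
denominator = 60 * 10 = 600
card(S) = 1200000 / 600 = 2000

2000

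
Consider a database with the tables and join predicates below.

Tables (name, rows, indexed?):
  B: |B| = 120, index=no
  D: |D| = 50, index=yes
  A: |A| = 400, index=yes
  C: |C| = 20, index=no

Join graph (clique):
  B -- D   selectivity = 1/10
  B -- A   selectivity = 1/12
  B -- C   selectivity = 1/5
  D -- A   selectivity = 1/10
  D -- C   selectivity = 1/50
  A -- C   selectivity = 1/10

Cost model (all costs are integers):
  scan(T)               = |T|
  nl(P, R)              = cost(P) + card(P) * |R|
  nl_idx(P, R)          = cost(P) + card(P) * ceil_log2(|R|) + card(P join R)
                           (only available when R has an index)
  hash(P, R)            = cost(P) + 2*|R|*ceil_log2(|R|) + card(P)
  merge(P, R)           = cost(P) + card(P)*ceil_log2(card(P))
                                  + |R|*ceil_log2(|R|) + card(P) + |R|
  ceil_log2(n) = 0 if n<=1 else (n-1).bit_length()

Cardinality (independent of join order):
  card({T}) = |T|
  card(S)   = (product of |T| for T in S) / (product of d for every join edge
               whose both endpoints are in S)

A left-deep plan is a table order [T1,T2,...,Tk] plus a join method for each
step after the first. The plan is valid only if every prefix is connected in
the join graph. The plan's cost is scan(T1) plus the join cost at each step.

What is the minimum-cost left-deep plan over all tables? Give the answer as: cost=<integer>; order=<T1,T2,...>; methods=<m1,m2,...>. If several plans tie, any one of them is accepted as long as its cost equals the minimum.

Selinger DP (subsets sized 1..n):
  {B}: scan cost=120, card=120
  {D}: scan cost=50, card=50
  {A}: scan cost=400, card=400
  {C}: scan cost=20, card=20
  {BD}: card=600; try (D,hash)→840, (B,merge)→1360, (D,merge)→1430, (D,nl_idx)→1440, (B,hash)→1780, (B,nl)→6050 …(+1); best=840 via (D,hash)
  {AB}: card=4000; try (B,hash)→2480, (A,merge)→5080, (A,nl_idx)→5200, (B,merge)→5360, (A,hash)→7440, (A,nl)→48120 …(+1); best=2480 via (B,hash)
  {BC}: card=480; try (C,hash)→440, (B,merge)→1100, (C,merge)→1200, (B,hash)→1720, (B,nl)→2420, (C,nl)→2520; best=440 via (C,hash)
  {AD}: card=2000; try (D,hash)→1400, (A,nl_idx)→2500, (A,merge)→4400, (D,merge)→4750, (D,nl_idx)→4800, (A,hash)→7300 …(+2); best=1400 via (D,hash)
  {CD}: card=20; try (D,nl_idx)→160, (C,hash)→300, (D,merge)→490, (C,merge)→520, (D,hash)→640, (D,nl)→1020 …(+1); best=160 via (D,nl_idx)
  {AC}: card=800; try (C,hash)→1000, (A,nl_idx)→1000, (A,merge)→4140, (C,merge)→4520, (A,hash)→7240, (A,nl)→8020 …(+1); best=1000 via (C,hash)
  {ABD}: card=2000; try (B,hash)→5080, (D,hash)→7080, (A,nl_idx)→8240, (A,hash)→8640, (A,merge)→11440, (B,merge)→26360 …(+5); best=5080 via (B,hash)
  {BCD}: card=48; try (B,merge)→1240, (D,hash)→1520, (C,hash)→1640, (B,hash)→1860, (B,nl)→2560, (D,nl_idx)→3368 …(+4); best=1240 via (B,merge)
  {ABC}: card=1600; try (B,hash)→3480, (A,nl_idx)→6360, (C,hash)→6680, (A,hash)→8120, (A,merge)→9240, (B,merge)→10760 …(+4); best=3480 via (B,hash)
  {ACD}: card=80; try (A,nl_idx)→420, (D,hash)→2400, (C,hash)→3600, (A,merge)→4280, (D,nl_idx)→5880, (A,hash)→7380 …(+5); best=420 via (A,nl_idx)
  {ABCD}: card=16; try (A,nl_idx)→1688, (B,merge)→2020, (B,hash)→2180, (A,merge)→5576, (D,hash)→5680, (C,hash)→7280 …(+8); best=1688 via (A,nl_idx)

cost=1688; order=C,D,B,A; methods=nl_idx,merge,nl_idx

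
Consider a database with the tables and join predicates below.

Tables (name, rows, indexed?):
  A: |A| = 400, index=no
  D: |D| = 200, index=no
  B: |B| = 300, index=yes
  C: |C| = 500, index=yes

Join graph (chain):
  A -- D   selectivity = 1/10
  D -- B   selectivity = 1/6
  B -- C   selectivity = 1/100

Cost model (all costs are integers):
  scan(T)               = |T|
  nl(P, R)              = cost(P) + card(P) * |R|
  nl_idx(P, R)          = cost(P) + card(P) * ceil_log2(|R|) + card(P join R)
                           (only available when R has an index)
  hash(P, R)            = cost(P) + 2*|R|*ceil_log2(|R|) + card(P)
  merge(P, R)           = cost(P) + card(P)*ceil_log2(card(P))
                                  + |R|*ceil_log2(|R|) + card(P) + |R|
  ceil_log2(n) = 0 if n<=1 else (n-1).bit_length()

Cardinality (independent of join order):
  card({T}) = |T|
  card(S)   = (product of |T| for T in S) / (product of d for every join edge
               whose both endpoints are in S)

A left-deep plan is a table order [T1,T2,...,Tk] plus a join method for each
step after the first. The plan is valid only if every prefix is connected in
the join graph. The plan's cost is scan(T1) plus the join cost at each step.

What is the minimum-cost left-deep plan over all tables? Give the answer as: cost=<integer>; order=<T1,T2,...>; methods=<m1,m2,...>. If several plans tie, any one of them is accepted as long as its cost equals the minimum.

cost=66400; order=B,C,D,A; methods=nl_idx,hash,hash

Selinger DP (subsets sized 1..n):
  {A}: scan cost=400, card=400
  {D}: scan cost=200, card=200
  {B}: scan cost=300, card=300
  {C}: scan cost=500, card=500
  {AD}: card=8000; try (D,hash)→4000, (A,merge)→6000, (D,merge)→6200, (A,hash)→7600, (A,nl)→80200, (D,nl)→80400; best=4000 via (D,hash)
  {BD}: card=10000; try (D,hash)→3800, (B,merge)→5000, (D,merge)→5100, (B,hash)→5800, (B,nl_idx)→12000, (B,nl)→60200 …(+1); best=3800 via (D,hash)
  {BC}: card=1500; try (C,nl_idx)→4500, (B,hash)→6400, (B,nl_idx)→6500, (C,merge)→8300, (B,merge)→8500, (C,hash)→9600 …(+2); best=4500 via (C,nl_idx)
  {ABD}: card=400000; try (B,hash)→17400, (A,hash)→21000, (B,merge)→119000, (A,merge)→157800, (B,nl_idx)→476000, (B,nl)→2404000 …(+1); best=17400 via (B,hash)
  {BCD}: card=50000; try (D,hash)→9200, (C,hash)→22800, (D,merge)→24300, (C,nl_idx)→143800, (C,merge)→158800, (D,nl)→304500 …(+1); best=9200 via (D,hash)
  {ABCD}: card=2000000; try (A,hash)→66400, (C,hash)→426400, (A,merge)→863200, (C,nl_idx)→5617400, (C,merge)→8022400, (A,nl)→20009200 …(+1); best=66400 via (A,hash)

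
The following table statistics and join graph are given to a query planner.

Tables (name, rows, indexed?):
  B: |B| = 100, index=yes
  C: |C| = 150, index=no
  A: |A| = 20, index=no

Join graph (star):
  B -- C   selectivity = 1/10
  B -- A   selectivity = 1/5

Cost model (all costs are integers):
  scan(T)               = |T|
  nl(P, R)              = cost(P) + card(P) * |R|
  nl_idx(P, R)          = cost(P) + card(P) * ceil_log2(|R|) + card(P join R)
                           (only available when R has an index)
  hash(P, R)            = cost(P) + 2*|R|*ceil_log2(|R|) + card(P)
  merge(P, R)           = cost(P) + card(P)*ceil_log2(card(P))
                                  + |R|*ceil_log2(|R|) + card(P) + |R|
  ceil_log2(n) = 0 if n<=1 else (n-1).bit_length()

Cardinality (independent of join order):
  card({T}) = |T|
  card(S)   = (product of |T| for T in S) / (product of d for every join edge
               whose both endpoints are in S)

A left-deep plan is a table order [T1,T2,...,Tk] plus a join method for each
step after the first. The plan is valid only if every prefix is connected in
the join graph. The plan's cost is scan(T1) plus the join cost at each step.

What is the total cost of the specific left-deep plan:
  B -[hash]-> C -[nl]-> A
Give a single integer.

32600

step 1: scan B: cost=100, card=100
step 2: join C via hash
    card(P join C) = 100*150/(10) = 1500
    cost = 100 + 2*150*8 + 100 = 2600
step 3: join A via nl
    card(P join A) = 1500*20/(5) = 6000
    cost = 2600 + 1500*20 = 32600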